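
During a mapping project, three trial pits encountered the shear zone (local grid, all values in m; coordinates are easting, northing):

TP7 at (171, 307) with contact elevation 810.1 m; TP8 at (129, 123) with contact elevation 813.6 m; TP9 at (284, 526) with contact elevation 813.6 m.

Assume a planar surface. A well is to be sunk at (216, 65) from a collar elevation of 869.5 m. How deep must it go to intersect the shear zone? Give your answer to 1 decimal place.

Let the plane be z = a·easting + b·northing + c.
TP8−TP7: −42a − 184b = 3.5;  TP9−TP7: 113a + 219b = 3.5.
Solving gives a = 0.12166, b = −0.04679.
Then c = 810.1 − a·171 − b·307 = 803.66.
At (216, 65): z_contact = 26.28 − 3.04 + 803.66 = 826.90 m.
Depth below ground = 869.5 − 826.90 = 42.6 m.

42.6 m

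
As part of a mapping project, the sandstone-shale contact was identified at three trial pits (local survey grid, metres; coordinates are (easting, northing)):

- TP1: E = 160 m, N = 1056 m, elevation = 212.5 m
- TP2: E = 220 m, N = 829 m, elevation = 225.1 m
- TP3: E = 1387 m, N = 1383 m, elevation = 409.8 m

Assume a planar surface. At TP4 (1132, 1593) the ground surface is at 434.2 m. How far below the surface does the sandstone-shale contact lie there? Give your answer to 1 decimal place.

68.8 m

Let the plane be z = a·E + b·N + c.
TP2−TP1: 60a − 227b = 12.6;  TP3−TP1: 1227a + 327b = 197.3.
Solving gives a = 0.164036, b = −0.012149.
Then c = 212.5 − a·160 − b·1056 = 199.08.
At (1132, 1593): z_contact = 185.69 − 19.35 + 199.08 = 365.42 m.
Depth below ground = 434.2 − 365.42 = 68.8 m.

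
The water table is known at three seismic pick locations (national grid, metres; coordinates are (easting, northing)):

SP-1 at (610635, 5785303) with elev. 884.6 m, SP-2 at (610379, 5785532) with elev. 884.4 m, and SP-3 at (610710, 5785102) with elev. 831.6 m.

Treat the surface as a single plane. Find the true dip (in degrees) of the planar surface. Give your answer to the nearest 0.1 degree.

Let the plane be z = a·E + b·N + c.
SP-2−SP-1: −256a + 229b = −0.2;  SP-3−SP-1: 75a − 201b = −53.
Solving gives a = 0.35522, b = 0.39623.
Gradient magnitude |∇z| = √(a² + b²) = √(0.12618 + 0.15699) = 0.53214.
True dip = arctan(0.53214) = 28.0°, dipping toward SW (azimuth ≈ 222°).

28.0°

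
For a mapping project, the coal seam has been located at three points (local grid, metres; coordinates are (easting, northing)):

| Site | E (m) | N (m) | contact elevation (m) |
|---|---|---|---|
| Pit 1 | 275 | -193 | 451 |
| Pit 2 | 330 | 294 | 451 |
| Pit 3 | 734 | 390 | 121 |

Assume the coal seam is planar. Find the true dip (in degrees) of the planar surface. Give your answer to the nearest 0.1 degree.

Two edge vectors: Pit 1→Pit 2 = (55, 487, 0), Pit 1→Pit 3 = (459, 583, -330).
Normal n = (Pit 1→Pit 2) × (Pit 1→Pit 3) = (-160710, 18150, -191468).
So ∂z/∂E = −n_x/n_z = −0.83936 and ∂z/∂N = −n_y/n_z = 0.09479.
Gradient magnitude |∇z| = √(a² + b²) = √(0.70452 + 0.00899) = 0.84469.
True dip = arctan(0.84469) = 40.2°, dipping toward E (azimuth ≈ 096°).

40.2°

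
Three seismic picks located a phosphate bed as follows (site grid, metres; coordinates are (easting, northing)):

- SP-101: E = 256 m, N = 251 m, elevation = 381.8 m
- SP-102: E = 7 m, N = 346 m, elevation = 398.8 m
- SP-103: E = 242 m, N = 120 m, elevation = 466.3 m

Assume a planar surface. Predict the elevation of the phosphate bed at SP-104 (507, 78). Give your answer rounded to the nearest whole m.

412 m

Let the plane be z = a·E + b·N + c.
SP-102−SP-101: −249a + 95b = 17;  SP-103−SP-101: −14a − 131b = 84.5.
Solving gives a = −0.30206, b = −0.61276.
Then c = 381.8 − a·256 − b·251 = 612.93.
At (507, 78): z = −153.1 − 47.8 + 612.93 = 412.0 m.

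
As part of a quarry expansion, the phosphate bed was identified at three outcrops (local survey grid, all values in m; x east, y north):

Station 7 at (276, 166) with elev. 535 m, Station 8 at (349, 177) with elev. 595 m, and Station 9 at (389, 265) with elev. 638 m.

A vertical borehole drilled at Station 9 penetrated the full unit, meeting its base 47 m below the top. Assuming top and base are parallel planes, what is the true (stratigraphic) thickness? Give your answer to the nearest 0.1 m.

Let the plane be z = a·x + b·y + c.
Station 8−Station 7: 73a + 11b = 60;  Station 9−Station 7: 113a + 99b = 103.
Solving gives a = 0.80331, b = 0.12350.
|∇z| = √(a²+b²) = 0.81275, so dip δ = arctan(0.81275) = 39.10°.
True thickness = vertical thickness × cos δ = 47 × cos 39.10° = 36.5 m.

36.5 m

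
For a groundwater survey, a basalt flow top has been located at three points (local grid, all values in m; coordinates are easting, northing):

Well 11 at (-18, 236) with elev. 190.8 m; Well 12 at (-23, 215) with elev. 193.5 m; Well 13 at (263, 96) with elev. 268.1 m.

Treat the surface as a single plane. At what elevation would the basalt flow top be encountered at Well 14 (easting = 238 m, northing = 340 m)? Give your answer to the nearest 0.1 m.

221.1 m

Let the plane be z = a·easting + b·northing + c.
Well 12−Well 11: −5a − 21b = 2.7;  Well 13−Well 11: 281a − 140b = 77.3.
Solving gives a = 0.18865, b = −0.17349.
Then c = 190.8 − a·-18 − b·236 = 235.14.
At (238, 340): z = 44.9 − 59.0 + 235.14 = 221.1 m.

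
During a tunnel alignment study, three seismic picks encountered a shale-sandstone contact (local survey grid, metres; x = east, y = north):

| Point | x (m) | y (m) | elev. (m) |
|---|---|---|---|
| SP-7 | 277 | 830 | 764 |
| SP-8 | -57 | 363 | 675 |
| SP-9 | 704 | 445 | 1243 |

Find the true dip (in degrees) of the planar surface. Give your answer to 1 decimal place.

41.0°

Let the plane be z = a·x + b·y + c.
SP-8−SP-7: −334a − 467b = −89;  SP-9−SP-7: 427a − 385b = 479.
Solving gives a = 0.78646, b = −0.37190.
Gradient magnitude |∇z| = √(a² + b²) = √(0.61852 + 0.13831) = 0.86996.
True dip = arctan(0.86996) = 41.0°, dipping toward WNW (azimuth ≈ 295°).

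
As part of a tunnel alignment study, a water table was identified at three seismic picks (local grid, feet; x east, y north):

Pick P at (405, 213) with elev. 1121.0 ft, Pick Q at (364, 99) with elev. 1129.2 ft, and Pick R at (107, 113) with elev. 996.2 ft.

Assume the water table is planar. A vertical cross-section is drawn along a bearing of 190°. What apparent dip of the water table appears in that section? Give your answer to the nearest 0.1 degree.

9.2°

Let the plane be z = a·x + b·y + c.
Pick Q−Pick P: −41a − 114b = 8.2;  Pick R−Pick P: −298a − 100b = −124.8.
Solving gives a = 0.50372, b = −0.25309.
Unit vector along 190° is (sin 190°, cos 190°) = (-0.1736, -0.9848).
Slope in that direction = a·(-0.1736) + b·(-0.9848) = 0.16178.
Apparent dip = arctan|0.16178| = 9.2° (true dip is 29.4°, so apparent ≤ true as expected).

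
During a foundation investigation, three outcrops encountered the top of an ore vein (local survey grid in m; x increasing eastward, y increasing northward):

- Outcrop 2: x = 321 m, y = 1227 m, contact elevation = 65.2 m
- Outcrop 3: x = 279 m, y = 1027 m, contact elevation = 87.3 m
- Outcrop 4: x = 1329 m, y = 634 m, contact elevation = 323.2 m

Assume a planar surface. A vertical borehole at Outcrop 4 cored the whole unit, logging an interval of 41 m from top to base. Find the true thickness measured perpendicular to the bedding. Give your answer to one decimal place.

Let the plane be z = a·x + b·y + c.
Outcrop 3−Outcrop 2: −42a − 200b = 22.1;  Outcrop 4−Outcrop 2: 1008a − 593b = 258.
Solving gives a = 0.16995, b = −0.14619.
|∇z| = √(a²+b²) = 0.22417, so dip δ = arctan(0.22417) = 12.64°.
True thickness = vertical thickness × cos δ = 41 × cos 12.64° = 40.0 m.

40.0 m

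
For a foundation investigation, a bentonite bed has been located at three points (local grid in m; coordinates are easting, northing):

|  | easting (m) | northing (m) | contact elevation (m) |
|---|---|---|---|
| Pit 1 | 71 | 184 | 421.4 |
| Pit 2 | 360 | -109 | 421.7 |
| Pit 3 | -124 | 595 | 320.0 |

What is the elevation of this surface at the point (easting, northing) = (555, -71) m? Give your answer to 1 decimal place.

310.1 m

Let the plane be z = a·easting + b·northing + c.
Pit 2−Pit 1: 289a − 293b = 0.3;  Pit 3−Pit 1: −195a + 411b = −101.4.
Solving gives a = −0.47996, b = −0.47444.
Then c = 421.4 − a·71 − b·184 = 542.77.
At (555, -71): z = −266.4 + 33.7 + 542.77 = 310.1 m.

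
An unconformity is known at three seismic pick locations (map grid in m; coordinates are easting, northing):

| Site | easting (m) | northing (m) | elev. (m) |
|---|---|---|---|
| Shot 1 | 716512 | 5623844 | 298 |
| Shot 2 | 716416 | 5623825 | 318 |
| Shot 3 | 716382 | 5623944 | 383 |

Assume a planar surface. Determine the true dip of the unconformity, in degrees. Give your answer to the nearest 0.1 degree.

Let the plane be z = a·easting + b·northing + c.
Shot 2−Shot 1: −96a − 19b = 20;  Shot 3−Shot 1: −130a + 100b = 85.
Solving gives a = −0.29950, b = 0.46065.
Gradient magnitude |∇z| = √(a² + b²) = √(0.08970 + 0.21219) = 0.54945.
True dip = arctan(0.54945) = 28.8°, dipping toward SSE (azimuth ≈ 147°).

28.8°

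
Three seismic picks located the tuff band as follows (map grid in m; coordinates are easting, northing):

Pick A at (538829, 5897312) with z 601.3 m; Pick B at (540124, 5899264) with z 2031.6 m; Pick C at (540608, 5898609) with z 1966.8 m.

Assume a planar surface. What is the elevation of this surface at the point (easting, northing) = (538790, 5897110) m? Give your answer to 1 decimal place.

Two edge vectors: Pick A→Pick B = (1295, 1952, 1430.3), Pick A→Pick C = (1779, 1297, 1365.5).
Normal n = (Pick A→Pick B) × (Pick A→Pick C) = (810356.9, 776181.2, -1792993).
So ∂z/∂easting = −n_x/n_z = 0.451957648 and ∂z/∂northing = −n_y/n_z = 0.432896949.
Intercept c from Pick A: 601.3 − 243527.89 − 2552928.37 = −2795854.96.
At (538790, 5897110): z = 243510.3 + 2552840.9 − 2795854.96 = 496.2 m.

496.2 m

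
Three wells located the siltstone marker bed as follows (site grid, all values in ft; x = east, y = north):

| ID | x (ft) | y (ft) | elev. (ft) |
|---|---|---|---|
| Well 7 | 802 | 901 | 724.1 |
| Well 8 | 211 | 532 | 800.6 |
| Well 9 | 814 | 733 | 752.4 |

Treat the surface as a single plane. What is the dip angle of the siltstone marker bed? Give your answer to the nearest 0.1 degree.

Two edge vectors: Well 7→Well 8 = (-591, -369, 76.5), Well 7→Well 9 = (12, -168, 28.3).
Normal n = (Well 7→Well 8) × (Well 7→Well 9) = (2409.3, 17643.3, 103716).
So ∂z/∂x = −n_x/n_z = −0.02323 and ∂z/∂y = −n_y/n_z = −0.17011.
Gradient magnitude |∇z| = √(a² + b²) = √(0.00054 + 0.02894) = 0.17169.
True dip = arctan(0.17169) = 9.7°, dipping toward N (azimuth ≈ 008°).

9.7°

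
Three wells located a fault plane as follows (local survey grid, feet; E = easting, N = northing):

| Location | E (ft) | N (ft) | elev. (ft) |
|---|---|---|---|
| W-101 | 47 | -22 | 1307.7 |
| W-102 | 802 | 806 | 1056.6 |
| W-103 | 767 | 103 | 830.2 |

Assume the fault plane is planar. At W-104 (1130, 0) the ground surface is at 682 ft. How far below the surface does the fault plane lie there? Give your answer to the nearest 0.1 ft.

152.0 ft

Two edge vectors: W-101→W-102 = (755, 828, -251.1), W-101→W-103 = (720, 125, -477.5).
Normal n = (W-101→W-102) × (W-101→W-103) = (-363982.5, 179720.5, -501785).
So ∂z/∂E = −n_x/n_z = −0.725375 and ∂z/∂N = −n_y/n_z = 0.358162.
Intercept c from W-101: 1307.7 + 34.09 + 7.88 = 1349.67.
At (1130, 0): z_contact = −819.67 + 0.00 + 1349.67 = 530.00 ft.
Depth below ground = 682 − 530.00 = 152.0 ft.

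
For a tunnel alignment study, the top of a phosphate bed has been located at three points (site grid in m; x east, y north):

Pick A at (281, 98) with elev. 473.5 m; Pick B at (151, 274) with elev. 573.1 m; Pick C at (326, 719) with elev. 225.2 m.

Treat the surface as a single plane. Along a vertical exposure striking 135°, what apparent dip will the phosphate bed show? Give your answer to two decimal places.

Two edge vectors: Pick A→Pick B = (-130, 176, 99.6), Pick A→Pick C = (45, 621, -248.3).
Normal n = (Pick A→Pick B) × (Pick A→Pick C) = (-105552.4, -27797, -88650).
So ∂z/∂x = −n_x/n_z = −1.19066 and ∂z/∂y = −n_y/n_z = −0.31356.
Unit vector along 135° is (sin 135°, cos 135°) = (0.7071, -0.7071).
Slope in that direction = a·(0.7071) + b·(-0.7071) = −0.62021.
Apparent dip = arctan|0.62021| = 31.81° (true dip is 50.9°, so apparent ≤ true as expected).

31.81°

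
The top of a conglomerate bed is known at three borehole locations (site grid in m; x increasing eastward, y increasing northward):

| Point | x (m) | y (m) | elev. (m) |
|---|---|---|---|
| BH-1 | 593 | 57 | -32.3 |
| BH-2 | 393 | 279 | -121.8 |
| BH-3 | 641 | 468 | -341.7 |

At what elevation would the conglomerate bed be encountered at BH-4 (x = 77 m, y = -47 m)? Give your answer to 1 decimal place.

219.1 m

Let the plane be z = a·x + b·y + c.
BH-2−BH-1: −200a + 222b = −89.5;  BH-3−BH-1: 48a + 411b = −309.4.
Solving gives a = −0.34357, b = −0.71267.
Then c = -32.3 − a·593 − b·57 = 212.06.
At (77, -47): z = −26.5 + 33.5 + 212.06 = 219.1 m.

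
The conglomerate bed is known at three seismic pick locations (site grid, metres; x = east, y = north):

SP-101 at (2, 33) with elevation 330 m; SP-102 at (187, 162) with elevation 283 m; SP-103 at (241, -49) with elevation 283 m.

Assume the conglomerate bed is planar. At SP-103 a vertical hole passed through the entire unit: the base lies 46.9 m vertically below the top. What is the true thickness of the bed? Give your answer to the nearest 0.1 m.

Two edge vectors: SP-101→SP-102 = (185, 129, -47), SP-101→SP-103 = (239, -82, -47).
Normal n = (SP-101→SP-102) × (SP-101→SP-103) = (-9917, -2538, -46001).
So ∂z/∂x = −n_x/n_z = −0.21558 and ∂z/∂y = −n_y/n_z = −0.05517.
|∇z| = √(a²+b²) = 0.22253, so dip δ = arctan(0.22253) = 12.55°.
True thickness = vertical thickness × cos δ = 46.9 × cos 12.55° = 45.8 m.

45.8 m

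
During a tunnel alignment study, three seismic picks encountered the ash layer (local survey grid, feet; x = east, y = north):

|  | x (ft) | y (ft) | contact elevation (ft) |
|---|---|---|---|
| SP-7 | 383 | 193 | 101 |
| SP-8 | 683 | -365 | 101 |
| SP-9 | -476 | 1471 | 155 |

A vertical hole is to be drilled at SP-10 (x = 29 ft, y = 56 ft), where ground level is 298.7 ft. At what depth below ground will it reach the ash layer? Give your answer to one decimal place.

Two edge vectors: SP-7→SP-8 = (300, -558, 0), SP-7→SP-9 = (-859, 1278, 54).
Normal n = (SP-7→SP-8) × (SP-7→SP-9) = (-30132, -16200, -95922).
So ∂z/∂x = −n_x/n_z = −0.314130 and ∂z/∂y = −n_y/n_z = −0.168887.
Intercept c from SP-7: 101 + 120.31 + 32.60 = 253.91.
At (29, 56): z_contact = −9.11 − 9.46 + 253.91 = 235.34 ft.
Depth below ground = 298.7 − 235.34 = 63.4 ft.

63.4 ft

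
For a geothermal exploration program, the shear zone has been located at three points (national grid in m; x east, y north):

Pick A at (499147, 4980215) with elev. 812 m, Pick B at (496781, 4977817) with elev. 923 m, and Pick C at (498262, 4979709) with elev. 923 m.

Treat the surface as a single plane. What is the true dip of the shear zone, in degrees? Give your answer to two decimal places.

16.08°

Two edge vectors: Pick A→Pick B = (-2366, -2398, 111), Pick A→Pick C = (-885, -506, 111).
Normal n = (Pick A→Pick B) × (Pick A→Pick C) = (-210012, 164391, -925034).
So ∂z/∂x = −n_x/n_z = −0.22703 and ∂z/∂y = −n_y/n_z = 0.17771.
Gradient magnitude |∇z| = √(a² + b²) = √(0.05154 + 0.03158) = 0.28831.
True dip = arctan(0.28831) = 16.08°, dipping toward SE (azimuth ≈ 128°).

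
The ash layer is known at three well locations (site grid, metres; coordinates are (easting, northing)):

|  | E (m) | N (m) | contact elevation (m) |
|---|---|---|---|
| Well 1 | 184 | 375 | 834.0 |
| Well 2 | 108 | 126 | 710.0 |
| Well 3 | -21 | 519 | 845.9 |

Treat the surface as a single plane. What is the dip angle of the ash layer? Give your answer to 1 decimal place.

Two edge vectors: Well 1→Well 2 = (-76, -249, -124), Well 1→Well 3 = (-205, 144, 11.9).
Normal n = (Well 1→Well 2) × (Well 1→Well 3) = (14892.9, 26324.4, -61989).
So ∂z/∂E = −n_x/n_z = 0.24025 and ∂z/∂N = −n_y/n_z = 0.42466.
Gradient magnitude |∇z| = √(a² + b²) = √(0.05772 + 0.18034) = 0.48791.
True dip = arctan(0.48791) = 26.0°, dipping toward SSW (azimuth ≈ 209°).

26.0°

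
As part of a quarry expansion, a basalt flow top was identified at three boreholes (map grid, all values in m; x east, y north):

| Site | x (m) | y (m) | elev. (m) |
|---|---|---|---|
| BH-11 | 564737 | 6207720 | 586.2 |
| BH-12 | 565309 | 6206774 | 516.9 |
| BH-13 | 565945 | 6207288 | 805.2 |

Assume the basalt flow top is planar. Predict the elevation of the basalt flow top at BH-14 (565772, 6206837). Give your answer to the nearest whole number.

Two edge vectors: BH-11→BH-12 = (572, -946, -69.3), BH-11→BH-13 = (1208, -432, 219).
Normal n = (BH-11→BH-12) × (BH-11→BH-13) = (-237111.6, -208982.4, 895664).
So ∂z/∂x = −n_x/n_z = 0.26473276 and ∂z/∂y = −n_y/n_z = 0.23332678.
Intercept c from BH-11: 586.2 − 149504.38 − 1448427.34 = −1597345.52.
At (565772, 6206837): z = 149778.4 + 1448221.3 − 1597345.52 = 654.2 m.

654 m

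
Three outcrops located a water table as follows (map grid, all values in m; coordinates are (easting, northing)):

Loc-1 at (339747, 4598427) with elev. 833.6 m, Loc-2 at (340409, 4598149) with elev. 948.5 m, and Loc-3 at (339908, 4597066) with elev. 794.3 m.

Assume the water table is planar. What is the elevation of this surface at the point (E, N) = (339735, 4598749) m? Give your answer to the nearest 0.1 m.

848.0 m

Let the plane be z = a·E + b·N + c.
Loc-2−Loc-1: 662a − 278b = 114.9;  Loc-3−Loc-1: 161a − 1361b = −39.3.
Solving gives a = 0.195397816, b = 0.051990484.
Then c = 833.6 − a·339747 − b·4598427 = −304626.67.
At (339735, 4598749): z = 66383.5 + 239091.2 − 304626.67 = 848.0 m.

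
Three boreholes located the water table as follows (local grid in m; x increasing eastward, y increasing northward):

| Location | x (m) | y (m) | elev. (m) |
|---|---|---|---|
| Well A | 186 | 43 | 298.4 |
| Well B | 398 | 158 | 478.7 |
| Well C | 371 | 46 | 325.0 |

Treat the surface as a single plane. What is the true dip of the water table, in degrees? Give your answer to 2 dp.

53.44°

Let the plane be z = a·x + b·y + c.
Well B−Well A: 212a + 115b = 180.3;  Well C−Well A: 185a + 3b = 26.6.
Solving gives a = 0.12201, b = 1.34291.
Gradient magnitude |∇z| = √(a² + b²) = √(0.01489 + 1.80340) = 1.34844.
True dip = arctan(1.34844) = 53.44°, dipping toward S (azimuth ≈ 185°).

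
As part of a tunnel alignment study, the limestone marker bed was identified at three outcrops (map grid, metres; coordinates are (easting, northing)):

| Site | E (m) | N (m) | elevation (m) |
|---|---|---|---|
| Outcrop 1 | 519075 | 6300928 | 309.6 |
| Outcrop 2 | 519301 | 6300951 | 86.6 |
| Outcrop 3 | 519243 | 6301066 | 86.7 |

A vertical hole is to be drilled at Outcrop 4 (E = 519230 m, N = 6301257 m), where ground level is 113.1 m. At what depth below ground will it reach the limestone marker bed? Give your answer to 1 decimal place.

104.5 m

Let the plane be z = a·E + b·N + c.
Outcrop 2−Outcrop 1: 226a + 23b = −223;  Outcrop 3−Outcrop 1: 168a + 138b = −222.9.
Solving gives a = −0.938636364, b = −0.472529644.
Then c = 309.6 − a·519075 − b·6300928 = 3464907.54.
At (519230, 6301257): z_contact = −487368.16 − 2977530.73 + 3464907.54 = 8.65 m.
Depth below ground = 113.1 − 8.65 = 104.5 m.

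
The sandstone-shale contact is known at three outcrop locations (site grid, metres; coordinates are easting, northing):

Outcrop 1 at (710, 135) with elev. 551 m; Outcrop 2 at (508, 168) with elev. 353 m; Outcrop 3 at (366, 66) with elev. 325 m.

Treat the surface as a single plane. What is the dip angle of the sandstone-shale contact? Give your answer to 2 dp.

Let the plane be z = a·easting + b·northing + c.
Outcrop 2−Outcrop 1: −202a + 33b = −198;  Outcrop 3−Outcrop 1: −344a − 69b = −226.
Solving gives a = 0.83511, b = −0.88810.
Gradient magnitude |∇z| = √(a² + b²) = √(0.69741 + 0.78872) = 1.21907.
True dip = arctan(1.21907) = 50.64°, dipping toward NW (azimuth ≈ 317°).

50.64°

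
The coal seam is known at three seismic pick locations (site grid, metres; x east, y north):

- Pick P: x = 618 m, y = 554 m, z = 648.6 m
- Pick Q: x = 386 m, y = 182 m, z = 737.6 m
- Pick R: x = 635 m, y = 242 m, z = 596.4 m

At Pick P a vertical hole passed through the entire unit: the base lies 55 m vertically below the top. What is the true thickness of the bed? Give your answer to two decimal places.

Two edge vectors: Pick P→Pick Q = (-232, -372, 89), Pick P→Pick R = (17, -312, -52.2).
Normal n = (Pick P→Pick Q) × (Pick P→Pick R) = (47186.4, -10597.4, 78708).
So ∂z/∂x = −n_x/n_z = −0.59951 and ∂z/∂y = −n_y/n_z = 0.13464.
|∇z| = √(a²+b²) = 0.61445, so dip δ = arctan(0.61445) = 31.57°.
True thickness = vertical thickness × cos δ = 55 × cos 31.57° = 46.86 m.

46.86 m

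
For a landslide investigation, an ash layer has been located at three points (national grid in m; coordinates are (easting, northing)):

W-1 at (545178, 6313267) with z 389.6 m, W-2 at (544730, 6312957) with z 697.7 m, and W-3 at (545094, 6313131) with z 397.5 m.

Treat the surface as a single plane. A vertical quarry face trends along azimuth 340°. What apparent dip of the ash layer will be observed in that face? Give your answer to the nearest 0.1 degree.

Let the plane be z = a·E + b·N + c.
W-2−W-1: −448a − 310b = 308.1;  W-3−W-1: −84a − 136b = 7.9.
Solving gives a = −1.13084, b = 0.64037.
Unit vector along 340° is (sin 340°, cos 340°) = (-0.3420, 0.9397).
Slope in that direction = a·(-0.3420) + b·(0.9397) = 0.98852.
Apparent dip = arctan|0.98852| = 44.7° (true dip is 52.4°, so apparent ≤ true as expected).

44.7°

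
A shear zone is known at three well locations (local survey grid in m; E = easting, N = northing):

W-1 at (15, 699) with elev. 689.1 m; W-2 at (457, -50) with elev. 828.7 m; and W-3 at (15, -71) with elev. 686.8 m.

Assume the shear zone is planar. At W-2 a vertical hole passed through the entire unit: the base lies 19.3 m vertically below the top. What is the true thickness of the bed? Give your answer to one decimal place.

18.4 m

Two edge vectors: W-1→W-2 = (442, -749, 139.6), W-1→W-3 = (0, -770, -2.3).
Normal n = (W-1→W-2) × (W-1→W-3) = (109214.7, 1016.6, -340340).
So ∂z/∂E = −n_x/n_z = 0.32090 and ∂z/∂N = −n_y/n_z = 0.00299.
|∇z| = √(a²+b²) = 0.32091, so dip δ = arctan(0.32091) = 17.79°.
True thickness = vertical thickness × cos δ = 19.3 × cos 17.79° = 18.4 m.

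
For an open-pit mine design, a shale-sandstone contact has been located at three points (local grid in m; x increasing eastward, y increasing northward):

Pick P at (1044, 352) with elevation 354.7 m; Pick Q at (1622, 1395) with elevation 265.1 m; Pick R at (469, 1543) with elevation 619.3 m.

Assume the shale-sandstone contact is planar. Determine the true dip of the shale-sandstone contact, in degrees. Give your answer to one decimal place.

Two edge vectors: Pick P→Pick Q = (578, 1043, -89.6), Pick P→Pick R = (-575, 1191, 264.6).
Normal n = (Pick P→Pick Q) × (Pick P→Pick R) = (382691.4, -101418.8, 1288123).
So ∂z/∂x = −n_x/n_z = −0.29709 and ∂z/∂y = −n_y/n_z = 0.07873.
Gradient magnitude |∇z| = √(a² + b²) = √(0.08826 + 0.00620) = 0.30735.
True dip = arctan(0.30735) = 17.1°, dipping toward ESE (azimuth ≈ 105°).

17.1°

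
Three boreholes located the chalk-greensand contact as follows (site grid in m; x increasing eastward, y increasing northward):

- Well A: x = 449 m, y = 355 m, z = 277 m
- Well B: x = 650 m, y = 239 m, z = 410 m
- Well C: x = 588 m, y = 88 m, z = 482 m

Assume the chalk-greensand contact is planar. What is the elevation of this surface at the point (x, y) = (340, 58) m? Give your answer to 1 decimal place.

422.7 m

Let the plane be z = a·x + b·y + c.
Well B−Well A: 201a − 116b = 133;  Well C−Well A: 139a − 267b = 205.
Solving gives a = 0.31247, b = −0.60512.
Then c = 277 − a·449 − b·355 = 351.52.
At (340, 58): z = 106.2 − 35.1 + 351.52 = 422.7 m.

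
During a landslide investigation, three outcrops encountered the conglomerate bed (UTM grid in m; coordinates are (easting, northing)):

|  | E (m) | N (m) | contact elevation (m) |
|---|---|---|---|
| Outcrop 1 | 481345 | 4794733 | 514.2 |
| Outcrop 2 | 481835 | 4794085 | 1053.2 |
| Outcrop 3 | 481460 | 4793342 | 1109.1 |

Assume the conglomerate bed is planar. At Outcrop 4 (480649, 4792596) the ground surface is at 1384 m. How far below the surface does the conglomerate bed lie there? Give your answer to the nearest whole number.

Two edge vectors: Outcrop 1→Outcrop 2 = (490, -648, 539), Outcrop 1→Outcrop 3 = (115, -1391, 594.9).
Normal n = (Outcrop 1→Outcrop 2) × (Outcrop 1→Outcrop 3) = (364253.8, -229516, -607070).
So ∂z/∂E = −n_x/n_z = 0.60001944 and ∂z/∂N = −n_y/n_z = −0.37807172.
Intercept c from Outcrop 1: 514.2 − 288816.36 + 1812752.96 = 1524450.80.
At (480649, 4792596): z_contact = 288398.7 − 1811945.0 + 1524450.80 = 904.5 m.
Depth below ground = 1384 − 904.5 = 479 m.

479 m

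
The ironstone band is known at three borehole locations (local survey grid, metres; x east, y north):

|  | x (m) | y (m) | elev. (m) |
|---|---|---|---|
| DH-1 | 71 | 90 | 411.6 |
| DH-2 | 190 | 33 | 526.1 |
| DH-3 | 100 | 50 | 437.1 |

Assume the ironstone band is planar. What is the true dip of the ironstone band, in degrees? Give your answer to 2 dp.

Let the plane be z = a·x + b·y + c.
DH-2−DH-1: 119a − 57b = 114.5;  DH-3−DH-1: 29a − 40b = 25.5.
Solving gives a = 1.00628, b = 0.09205.
Gradient magnitude |∇z| = √(a² + b²) = √(1.01259 + 0.00847) = 1.01048.
True dip = arctan(1.01048) = 45.30°, dipping toward W (azimuth ≈ 265°).

45.30°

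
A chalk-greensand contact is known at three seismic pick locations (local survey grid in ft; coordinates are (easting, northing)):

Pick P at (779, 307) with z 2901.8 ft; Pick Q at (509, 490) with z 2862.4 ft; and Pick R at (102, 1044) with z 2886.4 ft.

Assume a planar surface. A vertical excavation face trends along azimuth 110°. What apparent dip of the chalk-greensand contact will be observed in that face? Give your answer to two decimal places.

12.71°

Let the plane be z = a·E + b·N + c.
Pick Q−Pick P: −270a + 183b = −39.4;  Pick R−Pick P: −677a + 737b = −15.4.
Solving gives a = 0.34913, b = 0.29981.
Unit vector along 110° is (sin 110°, cos 110°) = (0.9397, -0.3420).
Slope in that direction = a·(0.9397) + b·(-0.3420) = 0.22554.
Apparent dip = arctan|0.22554| = 12.71° (true dip is 24.7°, so apparent ≤ true as expected).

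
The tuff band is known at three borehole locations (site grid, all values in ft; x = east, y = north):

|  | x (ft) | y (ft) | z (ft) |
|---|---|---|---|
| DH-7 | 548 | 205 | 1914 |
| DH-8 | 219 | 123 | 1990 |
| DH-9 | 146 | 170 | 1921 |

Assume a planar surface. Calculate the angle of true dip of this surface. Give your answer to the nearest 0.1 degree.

52.9°

Let the plane be z = a·x + b·y + c.
DH-8−DH-7: −329a − 82b = 76;  DH-9−DH-7: −402a − 35b = 7.
Solving gives a = 0.09725, b = −1.31703.
Gradient magnitude |∇z| = √(a² + b²) = √(0.00946 + 1.73457) = 1.32062.
True dip = arctan(1.32062) = 52.9°, dipping toward N (azimuth ≈ 356°).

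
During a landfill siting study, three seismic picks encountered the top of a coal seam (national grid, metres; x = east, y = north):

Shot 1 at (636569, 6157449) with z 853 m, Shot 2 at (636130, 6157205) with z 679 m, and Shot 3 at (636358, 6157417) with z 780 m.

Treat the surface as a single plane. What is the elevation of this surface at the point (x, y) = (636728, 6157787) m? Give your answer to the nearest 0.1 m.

Two edge vectors: Shot 1→Shot 2 = (-439, -244, -174), Shot 1→Shot 3 = (-211, -32, -73).
Normal n = (Shot 1→Shot 2) × (Shot 1→Shot 3) = (12244, 4667, -37436).
So ∂z/∂x = −n_x/n_z = 0.327064857 and ∂z/∂y = −n_y/n_z = 0.124666097.
Intercept c from Shot 1: 853 − 208199.35 − 767625.13 = −974971.48.
At (636728, 6157787): z = 208251.4 + 767667.3 − 974971.48 = 947.1 m.

947.1 m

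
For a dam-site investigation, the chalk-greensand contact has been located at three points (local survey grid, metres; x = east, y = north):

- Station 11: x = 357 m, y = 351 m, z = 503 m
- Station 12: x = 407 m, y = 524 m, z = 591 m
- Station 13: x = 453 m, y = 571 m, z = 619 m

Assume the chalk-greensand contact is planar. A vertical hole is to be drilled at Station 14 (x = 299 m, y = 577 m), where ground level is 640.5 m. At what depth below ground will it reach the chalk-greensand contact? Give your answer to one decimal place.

Two edge vectors: Station 11→Station 12 = (50, 173, 88), Station 11→Station 13 = (96, 220, 116).
Normal n = (Station 11→Station 12) × (Station 11→Station 13) = (708, 2648, -5608).
So ∂z/∂x = −n_x/n_z = 0.12625 and ∂z/∂y = −n_y/n_z = 0.47218.
Intercept c from Station 11: 503 − 45.07 − 165.74 = 292.19.
At (299, 577): z_contact = 37.75 + 272.45 + 292.19 = 602.39 m.
Depth below ground = 640.5 − 602.39 = 38.1 m.

38.1 m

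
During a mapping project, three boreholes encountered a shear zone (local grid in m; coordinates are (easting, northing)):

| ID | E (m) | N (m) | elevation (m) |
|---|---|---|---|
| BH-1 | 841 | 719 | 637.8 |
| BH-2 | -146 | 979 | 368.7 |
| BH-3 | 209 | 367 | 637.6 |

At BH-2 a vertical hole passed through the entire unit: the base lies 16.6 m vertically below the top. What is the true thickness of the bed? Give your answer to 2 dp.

Let the plane be z = a·E + b·N + c.
BH-2−BH-1: −987a + 260b = −269.1;  BH-3−BH-1: −632a − 352b = −0.2.
Solving gives a = 0.18520, b = −0.33195.
|∇z| = √(a²+b²) = 0.38012, so dip δ = arctan(0.38012) = 20.81°.
True thickness = vertical thickness × cos δ = 16.6 × cos 20.81° = 15.52 m.

15.52 m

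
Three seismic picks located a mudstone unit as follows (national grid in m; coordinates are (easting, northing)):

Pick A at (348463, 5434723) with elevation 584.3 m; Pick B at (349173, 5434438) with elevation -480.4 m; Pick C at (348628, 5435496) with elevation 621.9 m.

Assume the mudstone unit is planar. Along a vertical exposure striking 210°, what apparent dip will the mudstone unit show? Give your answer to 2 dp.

21.18°

Two edge vectors: Pick A→Pick B = (710, -285, -1064.7), Pick A→Pick C = (165, 773, 37.6).
Normal n = (Pick A→Pick B) × (Pick A→Pick C) = (812297.1, -202371.5, 595855).
So ∂z/∂E = −n_x/n_z = −1.36325 and ∂z/∂N = −n_y/n_z = 0.33963.
Unit vector along 210° is (sin 210°, cos 210°) = (-0.5000, -0.8660).
Slope in that direction = a·(-0.5000) + b·(-0.8660) = 0.38749.
Apparent dip = arctan|0.38749| = 21.18° (true dip is 54.6°, so apparent ≤ true as expected).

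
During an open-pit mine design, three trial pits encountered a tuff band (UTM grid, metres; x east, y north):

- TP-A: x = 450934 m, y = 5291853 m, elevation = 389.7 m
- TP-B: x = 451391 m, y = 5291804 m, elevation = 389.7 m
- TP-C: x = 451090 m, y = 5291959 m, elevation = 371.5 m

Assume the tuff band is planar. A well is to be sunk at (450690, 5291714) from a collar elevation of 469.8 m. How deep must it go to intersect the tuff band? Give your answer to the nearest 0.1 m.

Two edge vectors: TP-A→TP-B = (457, -49, 0), TP-A→TP-C = (156, 106, -18.2).
Normal n = (TP-A→TP-B) × (TP-A→TP-C) = (891.8, 8317.4, 56086).
So ∂z/∂x = −n_x/n_z = −0.015900581 and ∂z/∂y = −n_y/n_z = −0.148297258.
Intercept c from TP-A: 389.7 + 7170.11 + 784767.29 = 792327.10.
At (450690, 5291714): z_contact = −7166.23 − 784746.68 + 792327.10 = 414.19 m.
Depth below ground = 469.8 − 414.19 = 55.6 m.

55.6 m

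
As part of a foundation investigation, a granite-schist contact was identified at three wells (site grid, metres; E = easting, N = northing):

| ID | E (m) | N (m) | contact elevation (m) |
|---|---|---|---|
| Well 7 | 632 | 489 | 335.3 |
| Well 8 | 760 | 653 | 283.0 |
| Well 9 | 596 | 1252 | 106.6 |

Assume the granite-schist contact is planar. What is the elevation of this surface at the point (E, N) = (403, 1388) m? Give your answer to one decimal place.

70.2 m

Two edge vectors: Well 7→Well 8 = (128, 164, -52.3), Well 7→Well 9 = (-36, 763, -228.7).
Normal n = (Well 7→Well 8) × (Well 7→Well 9) = (2398.1, 31156.4, 103568).
So ∂z/∂E = −n_x/n_z = −0.023155 and ∂z/∂N = −n_y/n_z = −0.300830.
Intercept c from Well 7: 335.3 + 14.63 + 147.11 = 497.04.
At (403, 1388): z = −9.3 − 417.6 + 497.04 = 70.2 m.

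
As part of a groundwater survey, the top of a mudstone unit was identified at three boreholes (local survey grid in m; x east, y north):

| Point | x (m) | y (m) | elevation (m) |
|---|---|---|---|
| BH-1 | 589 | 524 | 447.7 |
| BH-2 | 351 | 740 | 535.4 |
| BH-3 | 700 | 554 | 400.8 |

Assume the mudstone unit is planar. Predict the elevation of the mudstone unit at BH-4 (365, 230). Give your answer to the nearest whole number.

553 m

Two edge vectors: BH-1→BH-2 = (-238, 216, 87.7), BH-1→BH-3 = (111, 30, -46.9).
Normal n = (BH-1→BH-2) × (BH-1→BH-3) = (-12761.4, -1427.5, -31116).
So ∂z/∂x = −n_x/n_z = −0.41012 and ∂z/∂y = −n_y/n_z = −0.04588.
Intercept c from BH-1: 447.7 + 241.56 + 24.04 = 713.30.
At (365, 230): z = −149.7 − 10.6 + 713.30 = 553.1 m.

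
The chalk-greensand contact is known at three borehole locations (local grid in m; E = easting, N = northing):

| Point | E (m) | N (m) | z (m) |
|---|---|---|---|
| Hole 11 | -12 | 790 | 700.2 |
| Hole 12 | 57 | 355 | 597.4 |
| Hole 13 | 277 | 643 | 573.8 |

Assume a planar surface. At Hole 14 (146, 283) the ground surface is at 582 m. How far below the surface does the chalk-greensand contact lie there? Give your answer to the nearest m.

28 m

Let the plane be z = a·E + b·N + c.
Hole 12−Hole 11: 69a − 435b = −102.8;  Hole 13−Hole 11: 289a − 147b = −126.4.
Solving gives a = −0.34500, b = 0.18160.
Then c = 700.2 − a·-12 − b·790 = 552.60.
At (146, 283): z_contact = −50.4 + 51.4 + 552.60 = 553.6 m.
Depth below ground = 582 − 553.6 = 28 m.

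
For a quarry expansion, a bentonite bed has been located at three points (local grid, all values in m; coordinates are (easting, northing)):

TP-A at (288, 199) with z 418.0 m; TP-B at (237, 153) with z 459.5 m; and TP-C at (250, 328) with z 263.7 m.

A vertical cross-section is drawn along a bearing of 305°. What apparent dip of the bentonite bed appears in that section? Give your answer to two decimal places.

Two edge vectors: TP-A→TP-B = (-51, -46, 41.5), TP-A→TP-C = (-38, 129, -154.3).
Normal n = (TP-A→TP-B) × (TP-A→TP-C) = (1744.3, -9446.3, -8327).
So ∂z/∂E = −n_x/n_z = 0.20948 and ∂z/∂N = −n_y/n_z = −1.13442.
Unit vector along 305° is (sin 305°, cos 305°) = (-0.8192, 0.5736).
Slope in that direction = a·(-0.8192) + b·(0.5736) = −0.82227.
Apparent dip = arctan|0.82227| = 39.43° (true dip is 49.1°, so apparent ≤ true as expected).

39.43°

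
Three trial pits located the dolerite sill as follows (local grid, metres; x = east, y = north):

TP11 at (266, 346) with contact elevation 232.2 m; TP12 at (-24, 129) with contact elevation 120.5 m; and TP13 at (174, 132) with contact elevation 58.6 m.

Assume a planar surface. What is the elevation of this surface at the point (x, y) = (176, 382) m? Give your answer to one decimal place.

Two edge vectors: TP11→TP12 = (-290, -217, -111.7), TP11→TP13 = (-92, -214, -173.6).
Normal n = (TP11→TP12) × (TP11→TP13) = (13767.4, -40067.6, 42096).
So ∂z/∂x = −n_x/n_z = −0.32705 and ∂z/∂y = −n_y/n_z = 0.95181.
Intercept c from TP11: 232.2 + 86.99 − 329.33 = −10.13.
At (176, 382): z = −57.6 + 363.6 − 10.13 = 295.9 m.

295.9 m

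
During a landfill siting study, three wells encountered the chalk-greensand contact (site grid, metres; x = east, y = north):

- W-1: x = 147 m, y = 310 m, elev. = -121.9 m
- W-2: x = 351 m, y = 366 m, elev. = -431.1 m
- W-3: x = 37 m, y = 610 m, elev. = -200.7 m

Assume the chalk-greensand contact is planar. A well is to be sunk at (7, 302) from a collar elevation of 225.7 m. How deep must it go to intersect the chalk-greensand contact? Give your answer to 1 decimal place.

158.0 m

Let the plane be z = a·x + b·y + c.
W-2−W-1: 204a + 56b = −309.2;  W-3−W-1: −110a + 300b = −78.8.
Solving gives a = −1.31157, b = −0.74357.
Then c = -121.9 − a·147 − b·310 = 301.41.
At (7, 302): z_contact = −9.18 − 224.56 + 301.41 = 67.67 m.
Depth below ground = 225.7 − 67.67 = 158.0 m.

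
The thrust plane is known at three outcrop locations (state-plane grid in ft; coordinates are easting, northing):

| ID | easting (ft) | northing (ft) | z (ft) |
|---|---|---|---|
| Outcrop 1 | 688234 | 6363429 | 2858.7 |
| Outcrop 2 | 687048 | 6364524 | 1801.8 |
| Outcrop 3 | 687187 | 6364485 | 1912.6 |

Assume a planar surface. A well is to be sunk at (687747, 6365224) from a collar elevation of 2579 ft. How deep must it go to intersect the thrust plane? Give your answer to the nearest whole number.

351 ft

Two edge vectors: Outcrop 1→Outcrop 2 = (-1186, 1095, -1056.9), Outcrop 1→Outcrop 3 = (-1047, 1056, -946.1).
Normal n = (Outcrop 1→Outcrop 2) × (Outcrop 1→Outcrop 3) = (80106.9, -15500.3, -105951).
So ∂z/∂easting = −n_x/n_z = 0.75607498 and ∂z/∂northing = −n_y/n_z = −0.14629687.
Intercept c from Outcrop 1: 2858.7 − 520356.51 + 930949.76 = 413451.96.
At (687747, 6365224): z_contact = 519988.3 − 931212.4 + 413451.96 = 2227.9 ft.
Depth below ground = 2579 − 2227.9 = 351 ft.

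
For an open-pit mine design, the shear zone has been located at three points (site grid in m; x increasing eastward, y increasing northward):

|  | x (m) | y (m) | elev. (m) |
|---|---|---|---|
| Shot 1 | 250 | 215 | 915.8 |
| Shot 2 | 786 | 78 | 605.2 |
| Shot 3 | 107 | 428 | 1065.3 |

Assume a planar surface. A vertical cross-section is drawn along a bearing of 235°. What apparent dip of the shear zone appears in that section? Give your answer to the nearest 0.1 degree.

Two edge vectors: Shot 1→Shot 2 = (536, -137, -310.6), Shot 1→Shot 3 = (-143, 213, 149.5).
Normal n = (Shot 1→Shot 2) × (Shot 1→Shot 3) = (45676.3, -35716.2, 94577).
So ∂z/∂x = −n_x/n_z = −0.48295 and ∂z/∂y = −n_y/n_z = 0.37764.
Unit vector along 235° is (sin 235°, cos 235°) = (-0.8192, -0.5736).
Slope in that direction = a·(-0.8192) + b·(-0.5736) = 0.17901.
Apparent dip = arctan|0.17901| = 10.1° (true dip is 31.5°, so apparent ≤ true as expected).

10.1°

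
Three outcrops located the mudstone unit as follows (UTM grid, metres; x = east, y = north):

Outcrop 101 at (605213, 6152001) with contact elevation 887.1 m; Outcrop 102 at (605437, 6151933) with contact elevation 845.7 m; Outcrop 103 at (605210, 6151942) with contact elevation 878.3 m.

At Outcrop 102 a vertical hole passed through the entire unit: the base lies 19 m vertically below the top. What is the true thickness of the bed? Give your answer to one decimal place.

18.6 m

Let the plane be z = a·x + b·y + c.
Outcrop 102−Outcrop 101: 224a − 68b = −41.4;  Outcrop 103−Outcrop 101: −3a − 59b = −8.8.
Solving gives a = −0.13742, b = 0.15614.
|∇z| = √(a²+b²) = 0.20800, so dip δ = arctan(0.20800) = 11.75°.
True thickness = vertical thickness × cos δ = 19 × cos 11.75° = 18.6 m.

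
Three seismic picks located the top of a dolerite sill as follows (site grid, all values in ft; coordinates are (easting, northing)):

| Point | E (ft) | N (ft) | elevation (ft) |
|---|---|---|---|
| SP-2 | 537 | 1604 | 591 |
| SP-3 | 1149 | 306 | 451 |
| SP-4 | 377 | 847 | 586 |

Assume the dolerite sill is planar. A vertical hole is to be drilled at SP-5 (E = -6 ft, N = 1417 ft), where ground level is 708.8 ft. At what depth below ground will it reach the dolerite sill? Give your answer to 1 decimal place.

Two edge vectors: SP-2→SP-3 = (612, -1298, -140), SP-2→SP-4 = (-160, -757, -5).
Normal n = (SP-2→SP-3) × (SP-2→SP-4) = (-99490, 25460, -670964).
So ∂z/∂E = −n_x/n_z = −0.148279 and ∂z/∂N = −n_y/n_z = 0.037945.
Intercept c from SP-2: 591 + 79.63 − 60.86 = 609.76.
At (-6, 1417): z_contact = 0.89 + 53.77 + 609.76 = 664.42 ft.
Depth below ground = 708.8 − 664.42 = 44.4 ft.

44.4 ft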